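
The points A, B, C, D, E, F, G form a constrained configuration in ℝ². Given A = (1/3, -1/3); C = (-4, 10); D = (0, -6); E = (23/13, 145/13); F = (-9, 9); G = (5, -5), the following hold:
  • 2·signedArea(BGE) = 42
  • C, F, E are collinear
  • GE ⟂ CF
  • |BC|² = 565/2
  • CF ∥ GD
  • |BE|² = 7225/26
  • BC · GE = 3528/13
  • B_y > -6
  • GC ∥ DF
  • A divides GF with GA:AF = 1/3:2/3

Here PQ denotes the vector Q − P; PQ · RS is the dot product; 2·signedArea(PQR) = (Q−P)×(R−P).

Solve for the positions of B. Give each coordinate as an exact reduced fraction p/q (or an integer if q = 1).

1. B_x = 5/2  [2·signedArea(BGE) = 42 ∩ BC · GE = 3528/13]
2. B_y = -11/2  [2·signedArea(BGE) = 42 ∩ BC · GE = 3528/13]
   → B = (5/2, -11/2)

B = (5/2, -11/2)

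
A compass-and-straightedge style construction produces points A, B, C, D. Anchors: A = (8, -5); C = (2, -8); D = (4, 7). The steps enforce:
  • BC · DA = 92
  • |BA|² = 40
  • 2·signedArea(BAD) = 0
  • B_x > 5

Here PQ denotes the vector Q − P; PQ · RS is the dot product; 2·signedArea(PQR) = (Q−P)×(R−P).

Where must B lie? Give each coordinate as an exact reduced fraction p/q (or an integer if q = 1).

B = (6, 1)

1. B_x = 6  [2·signedArea(BAD) = 0 ∩ BC · DA = 92]
2. B_y = 1  [2·signedArea(BAD) = 0 ∩ BC · DA = 92]
   → B = (6, 1)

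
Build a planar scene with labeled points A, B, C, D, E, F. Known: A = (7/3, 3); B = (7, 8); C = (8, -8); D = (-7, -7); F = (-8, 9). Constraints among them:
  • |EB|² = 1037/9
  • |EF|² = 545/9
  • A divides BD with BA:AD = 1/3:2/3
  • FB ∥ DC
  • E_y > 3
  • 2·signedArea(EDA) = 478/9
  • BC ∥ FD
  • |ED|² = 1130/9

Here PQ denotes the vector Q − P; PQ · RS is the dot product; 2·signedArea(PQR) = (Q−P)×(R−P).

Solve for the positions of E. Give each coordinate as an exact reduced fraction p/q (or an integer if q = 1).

1. E_x = -8/3  [line -10·x + 28/3·y + -520/9 = 0 ∩ |ED|² = 1130/9]
2. E_y = 10/3  [line -10·x + 28/3·y + -520/9 = 0 ∩ |ED|² = 1130/9]
   → E = (-8/3, 10/3)

E = (-8/3, 10/3)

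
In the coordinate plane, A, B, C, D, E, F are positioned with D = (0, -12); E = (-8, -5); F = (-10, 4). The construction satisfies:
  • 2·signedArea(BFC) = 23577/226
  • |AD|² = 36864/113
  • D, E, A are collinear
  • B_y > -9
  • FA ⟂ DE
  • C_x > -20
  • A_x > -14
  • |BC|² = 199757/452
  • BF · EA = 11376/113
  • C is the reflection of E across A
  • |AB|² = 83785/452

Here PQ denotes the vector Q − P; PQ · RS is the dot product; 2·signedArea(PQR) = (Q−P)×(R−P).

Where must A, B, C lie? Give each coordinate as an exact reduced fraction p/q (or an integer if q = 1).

A = (-1536/113, -12/113)
B = (-5/2, -8)
C = (-2168/113, 541/113)

1. A_x = -1536/113  [D, E, A are collinear ∩ FA ⟂ DE]
2. A_y = -12/113  [D, E, A are collinear ∩ FA ⟂ DE]
   → A = (-1536/113, -12/113)
3. B_x = -5/2  [line 632/113·x + -553/113·y + -2844/113 = 0 ∩ |AB|² = 83785/452]
4. B_y = -8  [line 632/113·x + -553/113·y + -2844/113 = 0 ∩ |AB|² = 83785/452]
   → B = (-5/2, -8)
5. C_x = -2168/113  [C is the reflection of E across A]
6. C_y = 541/113  [C is the reflection of E across A]
   → C = (-2168/113, 541/113)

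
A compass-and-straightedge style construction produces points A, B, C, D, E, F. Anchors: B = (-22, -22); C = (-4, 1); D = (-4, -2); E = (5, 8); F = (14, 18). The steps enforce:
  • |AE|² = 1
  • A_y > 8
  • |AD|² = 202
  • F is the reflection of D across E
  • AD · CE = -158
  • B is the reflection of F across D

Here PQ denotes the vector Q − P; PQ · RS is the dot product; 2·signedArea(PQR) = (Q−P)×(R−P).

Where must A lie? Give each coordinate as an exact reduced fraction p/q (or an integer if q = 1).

A = (5, 9)

1. A_x = 5  [line -9·x + -7·y + 108 = 0 ∩ |AE|² = 1]
2. A_y = 9  [line -9·x + -7·y + 108 = 0 ∩ |AE|² = 1]
   → A = (5, 9)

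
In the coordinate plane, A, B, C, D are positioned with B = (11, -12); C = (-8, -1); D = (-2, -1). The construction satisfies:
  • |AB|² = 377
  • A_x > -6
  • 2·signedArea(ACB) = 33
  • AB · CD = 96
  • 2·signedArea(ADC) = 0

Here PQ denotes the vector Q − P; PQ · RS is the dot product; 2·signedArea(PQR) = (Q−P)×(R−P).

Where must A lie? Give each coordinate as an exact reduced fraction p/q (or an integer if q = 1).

A = (-5, -1)

1. A_x = -5  [2·signedArea(ADC) = 0 ∩ AB · CD = 96]
2. A_y = -1  [2·signedArea(ADC) = 0 ∩ AB · CD = 96]
   → A = (-5, -1)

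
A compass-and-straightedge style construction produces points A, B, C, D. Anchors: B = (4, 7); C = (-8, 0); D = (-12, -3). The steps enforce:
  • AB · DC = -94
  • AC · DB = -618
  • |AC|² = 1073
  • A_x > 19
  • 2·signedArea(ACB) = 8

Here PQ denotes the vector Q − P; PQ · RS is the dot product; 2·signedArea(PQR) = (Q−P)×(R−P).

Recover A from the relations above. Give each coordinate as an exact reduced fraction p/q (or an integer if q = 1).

1. A_x = 20  [AB · DC = -94 ∩ 2·signedArea(ACB) = 8]
2. A_y = 17  [AB · DC = -94 ∩ 2·signedArea(ACB) = 8]
   → A = (20, 17)

A = (20, 17)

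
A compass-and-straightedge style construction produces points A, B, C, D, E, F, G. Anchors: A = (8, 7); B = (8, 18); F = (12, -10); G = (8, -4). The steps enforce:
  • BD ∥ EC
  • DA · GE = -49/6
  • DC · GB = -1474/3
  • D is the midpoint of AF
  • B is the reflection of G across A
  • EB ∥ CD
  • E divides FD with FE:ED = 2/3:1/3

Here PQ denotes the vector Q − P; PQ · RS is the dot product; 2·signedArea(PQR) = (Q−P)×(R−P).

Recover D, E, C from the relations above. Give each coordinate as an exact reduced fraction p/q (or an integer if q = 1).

C = (38/3, -143/6)
D = (10, -3/2)
E = (32/3, -13/3)

1. D_x = 10  [D is the midpoint of AF]
2. D_y = -3/2  [D is the midpoint of AF]
   → D = (10, -3/2)
3. E_x = 32/3  [E divides FD with FE:ED = 2/3:1/3]
4. E_y = -13/3  [E divides FD with FE:ED = 2/3:1/3]
   → E = (32/3, -13/3)
5. C_x = 38/3  [EB ∥ CD ∩ BD ∥ EC]
6. C_y = -143/6  [EB ∥ CD ∩ BD ∥ EC]
   → C = (38/3, -143/6)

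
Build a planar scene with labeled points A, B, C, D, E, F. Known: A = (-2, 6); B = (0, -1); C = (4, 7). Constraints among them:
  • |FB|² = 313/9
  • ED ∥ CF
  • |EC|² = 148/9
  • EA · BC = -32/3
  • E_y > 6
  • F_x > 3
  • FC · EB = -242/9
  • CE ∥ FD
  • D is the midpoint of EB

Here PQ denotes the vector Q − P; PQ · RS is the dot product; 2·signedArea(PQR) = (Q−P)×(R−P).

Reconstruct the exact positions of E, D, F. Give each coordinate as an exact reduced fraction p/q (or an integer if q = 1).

D = (0, 8/3)
E = (0, 19/3)
F = (4, 10/3)

1. E_x = 0  [line -4·x + -8·y + 152/3 = 0 ∩ |EC|² = 148/9]
2. E_y = 19/3  [line -4·x + -8·y + 152/3 = 0 ∩ |EC|² = 148/9]
   → E = (0, 19/3)
3. D_x = 0  [D is the midpoint of EB]
4. D_y = 8/3  [D is the midpoint of EB]
   → D = (0, 8/3)
5. F_x = 4  [CE ∥ FD ∩ ED ∥ CF]
6. F_y = 10/3  [CE ∥ FD ∩ ED ∥ CF]
   → F = (4, 10/3)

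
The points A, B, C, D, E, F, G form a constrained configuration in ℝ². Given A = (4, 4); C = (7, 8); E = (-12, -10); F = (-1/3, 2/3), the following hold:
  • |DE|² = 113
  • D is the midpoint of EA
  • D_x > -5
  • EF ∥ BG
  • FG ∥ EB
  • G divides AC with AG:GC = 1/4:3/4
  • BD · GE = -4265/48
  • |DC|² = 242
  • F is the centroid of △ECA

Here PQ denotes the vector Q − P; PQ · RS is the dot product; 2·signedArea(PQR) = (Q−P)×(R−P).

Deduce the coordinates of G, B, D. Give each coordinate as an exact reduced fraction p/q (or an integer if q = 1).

1. G_x = 19/4  [G divides AC with AG:GC = 1/4:3/4]
2. G_y = 5  [G divides AC with AG:GC = 1/4:3/4]
   → G = (19/4, 5)
3. B_x = -83/12  [EF ∥ BG ∩ FG ∥ EB]
4. B_y = -17/3  [EF ∥ BG ∩ FG ∥ EB]
   → B = (-83/12, -17/3)
5. D_x = -4  [D is the midpoint of EA]
6. D_y = -3  [D is the midpoint of EA]
   → D = (-4, -3)

B = (-83/12, -17/3)
D = (-4, -3)
G = (19/4, 5)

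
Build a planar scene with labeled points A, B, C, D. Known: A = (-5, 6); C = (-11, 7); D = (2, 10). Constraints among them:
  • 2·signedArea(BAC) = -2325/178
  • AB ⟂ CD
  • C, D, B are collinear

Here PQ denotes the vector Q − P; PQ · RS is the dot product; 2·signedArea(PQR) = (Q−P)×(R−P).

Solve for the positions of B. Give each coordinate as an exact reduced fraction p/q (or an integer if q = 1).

B = (-983/178, 1471/178)

1. B_x = -983/178  [C, D, B are collinear ∩ AB ⟂ CD]
2. B_y = 1471/178  [C, D, B are collinear ∩ AB ⟂ CD]
   → B = (-983/178, 1471/178)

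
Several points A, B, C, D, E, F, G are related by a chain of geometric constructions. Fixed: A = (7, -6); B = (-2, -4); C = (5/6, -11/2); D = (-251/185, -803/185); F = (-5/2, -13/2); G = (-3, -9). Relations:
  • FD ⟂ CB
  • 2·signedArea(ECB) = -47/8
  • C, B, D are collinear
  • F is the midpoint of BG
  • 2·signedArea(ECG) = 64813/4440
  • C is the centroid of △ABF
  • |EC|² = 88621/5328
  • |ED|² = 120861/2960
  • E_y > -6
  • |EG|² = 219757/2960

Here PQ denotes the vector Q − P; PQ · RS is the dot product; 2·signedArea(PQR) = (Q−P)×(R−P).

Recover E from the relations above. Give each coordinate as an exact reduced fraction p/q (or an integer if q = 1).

1. E_x = 1817/370  [2·signedArea(ECG) = 64813/4440 ∩ 2·signedArea(ECB) = -47/8]
2. E_y = -4133/740  [2·signedArea(ECG) = 64813/4440 ∩ 2·signedArea(ECB) = -47/8]
   → E = (1817/370, -4133/740)

E = (1817/370, -4133/740)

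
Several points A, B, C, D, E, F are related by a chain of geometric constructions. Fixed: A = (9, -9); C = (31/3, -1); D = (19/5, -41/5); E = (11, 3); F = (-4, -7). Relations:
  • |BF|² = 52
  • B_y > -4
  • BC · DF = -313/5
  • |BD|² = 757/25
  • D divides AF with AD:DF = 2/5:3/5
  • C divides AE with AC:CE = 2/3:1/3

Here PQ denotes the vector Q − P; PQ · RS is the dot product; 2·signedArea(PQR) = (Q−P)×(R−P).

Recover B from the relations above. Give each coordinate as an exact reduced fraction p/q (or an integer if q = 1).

B = (2, -3)

1. B_x = 2  [line 39/5·x + -6/5·y + -96/5 = 0 ∩ |BF|² = 52]
2. B_y = -3  [line 39/5·x + -6/5·y + -96/5 = 0 ∩ |BF|² = 52]
   → B = (2, -3)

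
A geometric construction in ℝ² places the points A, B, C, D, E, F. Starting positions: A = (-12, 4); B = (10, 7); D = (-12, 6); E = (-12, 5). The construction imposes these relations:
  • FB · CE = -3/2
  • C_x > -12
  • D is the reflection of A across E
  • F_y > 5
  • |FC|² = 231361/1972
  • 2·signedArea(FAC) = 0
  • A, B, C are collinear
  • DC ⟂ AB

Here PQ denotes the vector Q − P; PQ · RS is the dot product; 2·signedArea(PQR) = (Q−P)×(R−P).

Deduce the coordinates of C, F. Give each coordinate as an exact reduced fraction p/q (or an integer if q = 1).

C = (-5784/493, 1990/493)
F = (-1, 11/2)

1. C_x = -5784/493  [A, B, C are collinear ∩ DC ⟂ AB]
2. C_y = 1990/493  [A, B, C are collinear ∩ DC ⟂ AB]
   → C = (-5784/493, 1990/493)
3. F_x = -1  [2·signedArea(FAC) = 0 ∩ FB · CE = -3/2]
4. F_y = 11/2  [2·signedArea(FAC) = 0 ∩ FB · CE = -3/2]
   → F = (-1, 11/2)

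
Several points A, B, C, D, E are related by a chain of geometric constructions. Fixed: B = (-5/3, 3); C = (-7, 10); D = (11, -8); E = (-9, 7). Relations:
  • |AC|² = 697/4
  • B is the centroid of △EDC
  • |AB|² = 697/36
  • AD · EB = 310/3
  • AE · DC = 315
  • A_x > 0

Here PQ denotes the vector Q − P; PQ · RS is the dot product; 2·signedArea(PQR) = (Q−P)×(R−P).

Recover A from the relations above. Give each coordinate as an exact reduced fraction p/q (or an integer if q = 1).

1. A_x = 1  [AD · EB = 310/3 ∩ AE · DC = 315]
2. A_y = -1/2  [AD · EB = 310/3 ∩ AE · DC = 315]
   → A = (1, -1/2)

A = (1, -1/2)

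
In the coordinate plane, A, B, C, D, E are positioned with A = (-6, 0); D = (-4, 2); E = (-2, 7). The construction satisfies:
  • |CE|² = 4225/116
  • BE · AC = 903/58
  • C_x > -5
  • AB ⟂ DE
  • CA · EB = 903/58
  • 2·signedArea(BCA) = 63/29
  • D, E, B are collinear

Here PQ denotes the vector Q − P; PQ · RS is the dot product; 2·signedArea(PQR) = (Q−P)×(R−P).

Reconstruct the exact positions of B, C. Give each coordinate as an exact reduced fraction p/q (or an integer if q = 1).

1. B_x = -144/29  [D, E, B are collinear ∩ AB ⟂ DE]
2. B_y = -12/29  [D, E, B are collinear ∩ AB ⟂ DE]
   → B = (-144/29, -12/29)
3. C_x = -123/29  [line 86/29·x + 215/29·y + 129/58 = 0 ∩ |CE|² = 4225/116]
4. C_y = 81/58  [line 86/29·x + 215/29·y + 129/58 = 0 ∩ |CE|² = 4225/116]
   → C = (-123/29, 81/58)

B = (-144/29, -12/29)
C = (-123/29, 81/58)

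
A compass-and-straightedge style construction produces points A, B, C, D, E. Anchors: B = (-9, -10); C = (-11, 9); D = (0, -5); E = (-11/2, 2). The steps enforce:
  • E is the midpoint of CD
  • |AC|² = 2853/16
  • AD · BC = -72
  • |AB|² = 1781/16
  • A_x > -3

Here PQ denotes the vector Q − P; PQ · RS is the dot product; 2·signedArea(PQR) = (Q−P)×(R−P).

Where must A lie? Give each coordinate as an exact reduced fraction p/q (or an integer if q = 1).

A = (-11/4, -3/2)

1. A_x = -11/4  [line 2·x + -19·y + -23 = 0 ∩ |AB|² = 1781/16]
2. A_y = -3/2  [line 2·x + -19·y + -23 = 0 ∩ |AB|² = 1781/16]
   → A = (-11/4, -3/2)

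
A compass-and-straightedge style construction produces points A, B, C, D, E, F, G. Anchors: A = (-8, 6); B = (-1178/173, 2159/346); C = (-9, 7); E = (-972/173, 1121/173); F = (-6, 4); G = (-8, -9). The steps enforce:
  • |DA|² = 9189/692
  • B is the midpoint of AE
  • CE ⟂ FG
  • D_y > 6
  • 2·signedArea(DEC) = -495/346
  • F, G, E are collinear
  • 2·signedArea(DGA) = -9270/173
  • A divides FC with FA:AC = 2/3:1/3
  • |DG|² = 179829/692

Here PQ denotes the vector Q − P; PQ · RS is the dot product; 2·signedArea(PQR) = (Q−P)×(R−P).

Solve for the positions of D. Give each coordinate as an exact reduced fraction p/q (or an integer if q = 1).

D = (-766/173, 2325/346)

1. D_x = -766/173  [2·signedArea(DEC) = -495/346 ∩ 2·signedArea(DGA) = -9270/173]
2. D_y = 2325/346  [2·signedArea(DEC) = -495/346 ∩ 2·signedArea(DGA) = -9270/173]
   → D = (-766/173, 2325/346)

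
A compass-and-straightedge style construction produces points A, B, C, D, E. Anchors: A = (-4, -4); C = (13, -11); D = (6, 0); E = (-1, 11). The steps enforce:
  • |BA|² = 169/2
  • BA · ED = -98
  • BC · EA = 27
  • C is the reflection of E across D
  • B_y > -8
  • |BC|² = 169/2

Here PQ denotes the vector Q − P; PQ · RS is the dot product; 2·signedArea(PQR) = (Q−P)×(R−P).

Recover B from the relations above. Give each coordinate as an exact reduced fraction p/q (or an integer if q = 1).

B = (9/2, -15/2)

1. B_x = 9/2  [BC · EA = 27 ∩ BA · ED = -98]
2. B_y = -15/2  [BC · EA = 27 ∩ BA · ED = -98]
   → B = (9/2, -15/2)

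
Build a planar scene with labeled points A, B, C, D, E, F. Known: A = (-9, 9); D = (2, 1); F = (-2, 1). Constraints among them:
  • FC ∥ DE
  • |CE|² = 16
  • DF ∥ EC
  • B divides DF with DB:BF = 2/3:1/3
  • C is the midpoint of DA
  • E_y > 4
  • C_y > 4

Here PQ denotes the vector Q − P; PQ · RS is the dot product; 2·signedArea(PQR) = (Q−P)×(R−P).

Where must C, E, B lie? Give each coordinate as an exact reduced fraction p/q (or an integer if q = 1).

B = (-2/3, 1)
C = (-7/2, 5)
E = (1/2, 5)

1. C_x = -7/2  [C is the midpoint of DA]
2. C_y = 5  [C is the midpoint of DA]
   → C = (-7/2, 5)
3. E_x = 1/2  [DF ∥ EC ∩ FC ∥ DE]
4. E_y = 5  [DF ∥ EC ∩ FC ∥ DE]
   → E = (1/2, 5)
5. B_x = -2/3  [B divides DF with DB:BF = 2/3:1/3]
6. B_y = 1  [B divides DF with DB:BF = 2/3:1/3]
   → B = (-2/3, 1)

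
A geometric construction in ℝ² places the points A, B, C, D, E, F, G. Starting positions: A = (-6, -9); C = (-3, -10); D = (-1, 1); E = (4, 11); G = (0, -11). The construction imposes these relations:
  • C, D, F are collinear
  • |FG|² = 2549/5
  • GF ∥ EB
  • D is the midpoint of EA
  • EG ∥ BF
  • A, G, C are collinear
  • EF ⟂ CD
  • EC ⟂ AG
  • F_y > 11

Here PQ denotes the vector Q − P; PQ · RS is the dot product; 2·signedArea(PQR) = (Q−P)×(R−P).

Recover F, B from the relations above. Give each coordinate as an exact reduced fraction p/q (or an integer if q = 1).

1. F_x = 23/25  [C, D, F are collinear ∩ EF ⟂ CD]
2. F_y = 289/25  [C, D, F are collinear ∩ EF ⟂ CD]
   → F = (23/25, 289/25)
3. B_x = 123/25  [EG ∥ BF ∩ GF ∥ EB]
4. B_y = 839/25  [EG ∥ BF ∩ GF ∥ EB]
   → B = (123/25, 839/25)

B = (123/25, 839/25)
F = (23/25, 289/25)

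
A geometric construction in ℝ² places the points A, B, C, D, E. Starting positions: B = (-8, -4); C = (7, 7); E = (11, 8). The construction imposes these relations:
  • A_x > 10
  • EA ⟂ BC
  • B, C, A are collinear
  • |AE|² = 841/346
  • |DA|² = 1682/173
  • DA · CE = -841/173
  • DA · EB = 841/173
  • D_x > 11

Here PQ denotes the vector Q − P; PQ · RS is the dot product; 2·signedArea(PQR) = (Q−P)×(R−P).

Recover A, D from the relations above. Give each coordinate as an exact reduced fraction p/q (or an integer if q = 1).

A = (3487/346, 3203/346)
D = (4125/346, 2333/346)

1. A_x = 3487/346  [B, C, A are collinear ∩ EA ⟂ BC]
2. A_y = 3203/346  [B, C, A are collinear ∩ EA ⟂ BC]
   → A = (3487/346, 3203/346)
3. D_x = 4125/346  [DA · EB = 841/173 ∩ DA · CE = -841/173]
4. D_y = 2333/346  [DA · EB = 841/173 ∩ DA · CE = -841/173]
   → D = (4125/346, 2333/346)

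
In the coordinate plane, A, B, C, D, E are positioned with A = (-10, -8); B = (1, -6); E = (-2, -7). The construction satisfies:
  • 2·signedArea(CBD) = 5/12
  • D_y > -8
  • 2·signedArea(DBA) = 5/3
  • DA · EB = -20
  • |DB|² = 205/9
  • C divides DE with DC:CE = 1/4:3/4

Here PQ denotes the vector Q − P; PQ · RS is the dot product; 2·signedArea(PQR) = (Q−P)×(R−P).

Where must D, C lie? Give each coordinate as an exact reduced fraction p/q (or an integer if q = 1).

1. D_x = -11/3  [DA · EB = -20 ∩ 2·signedArea(DBA) = 5/3]
2. D_y = -7  [DA · EB = -20 ∩ 2·signedArea(DBA) = 5/3]
   → D = (-11/3, -7)
3. C_x = -13/4  [C divides DE with DC:CE = 1/4:3/4]
4. C_y = -7  [C divides DE with DC:CE = 1/4:3/4]
   → C = (-13/4, -7)

C = (-13/4, -7)
D = (-11/3, -7)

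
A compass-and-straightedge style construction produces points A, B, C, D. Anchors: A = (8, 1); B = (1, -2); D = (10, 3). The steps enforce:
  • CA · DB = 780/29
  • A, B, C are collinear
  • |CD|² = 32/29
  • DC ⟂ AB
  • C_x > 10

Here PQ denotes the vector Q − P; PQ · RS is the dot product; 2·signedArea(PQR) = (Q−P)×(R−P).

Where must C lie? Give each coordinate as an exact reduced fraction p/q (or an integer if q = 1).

C = (302/29, 59/29)

1. C_x = 302/29  [A, B, C are collinear ∩ DC ⟂ AB]
2. C_y = 59/29  [A, B, C are collinear ∩ DC ⟂ AB]
   → C = (302/29, 59/29)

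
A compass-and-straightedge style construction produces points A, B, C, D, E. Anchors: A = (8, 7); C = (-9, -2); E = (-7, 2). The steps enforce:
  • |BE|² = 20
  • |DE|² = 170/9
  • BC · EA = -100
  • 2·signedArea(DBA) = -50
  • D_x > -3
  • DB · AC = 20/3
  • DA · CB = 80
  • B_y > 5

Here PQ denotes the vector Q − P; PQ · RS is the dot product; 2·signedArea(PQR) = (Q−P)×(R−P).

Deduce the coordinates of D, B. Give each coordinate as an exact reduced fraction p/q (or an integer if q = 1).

1. B_x = -5  [line -15·x + -5·y + -45 = 0 ∩ |BE|² = 20]
2. B_y = 6  [line -15·x + -5·y + -45 = 0 ∩ |BE|² = 20]
   → B = (-5, 6)
3. D_x = -8/3  [DA · CB = 80 ∩ DB · AC = 20/3]
4. D_y = 7/3  [DA · CB = 80 ∩ DB · AC = 20/3]
   → D = (-8/3, 7/3)

B = (-5, 6)
D = (-8/3, 7/3)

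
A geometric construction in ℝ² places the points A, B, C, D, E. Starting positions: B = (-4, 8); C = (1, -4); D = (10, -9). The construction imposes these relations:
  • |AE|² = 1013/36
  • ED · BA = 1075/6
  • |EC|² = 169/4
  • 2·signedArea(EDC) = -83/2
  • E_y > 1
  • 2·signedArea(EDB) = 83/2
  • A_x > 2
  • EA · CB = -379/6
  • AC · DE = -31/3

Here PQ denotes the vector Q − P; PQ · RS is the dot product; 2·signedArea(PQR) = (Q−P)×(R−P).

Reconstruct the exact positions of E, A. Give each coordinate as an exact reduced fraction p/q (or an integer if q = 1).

A = (7/3, -5/3)
E = (-3/2, 2)

1. E_x = -3/2  [2·signedArea(EDC) = -83/2 ∩ 2·signedArea(EDB) = 83/2]
2. E_y = 2  [2·signedArea(EDC) = -83/2 ∩ 2·signedArea(EDB) = 83/2]
   → E = (-3/2, 2)
3. A_x = 7/3  [AC · DE = -31/3 ∩ EA · CB = -379/6]
4. A_y = -5/3  [AC · DE = -31/3 ∩ EA · CB = -379/6]
   → A = (7/3, -5/3)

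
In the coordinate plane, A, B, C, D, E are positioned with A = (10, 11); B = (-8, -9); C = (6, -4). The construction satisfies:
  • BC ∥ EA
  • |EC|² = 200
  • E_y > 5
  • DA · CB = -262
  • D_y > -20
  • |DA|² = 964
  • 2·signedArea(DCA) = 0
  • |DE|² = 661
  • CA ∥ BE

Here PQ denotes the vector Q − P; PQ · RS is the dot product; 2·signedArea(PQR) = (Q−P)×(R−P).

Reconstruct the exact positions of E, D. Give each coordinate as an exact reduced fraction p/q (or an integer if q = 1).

D = (2, -19)
E = (-4, 6)

1. E_x = -4  [BC ∥ EA ∩ CA ∥ BE]
2. E_y = 6  [BC ∥ EA ∩ CA ∥ BE]
   → E = (-4, 6)
3. D_x = 2  [2·signedArea(DCA) = 0 ∩ DA · CB = -262]
4. D_y = -19  [2·signedArea(DCA) = 0 ∩ DA · CB = -262]
   → D = (2, -19)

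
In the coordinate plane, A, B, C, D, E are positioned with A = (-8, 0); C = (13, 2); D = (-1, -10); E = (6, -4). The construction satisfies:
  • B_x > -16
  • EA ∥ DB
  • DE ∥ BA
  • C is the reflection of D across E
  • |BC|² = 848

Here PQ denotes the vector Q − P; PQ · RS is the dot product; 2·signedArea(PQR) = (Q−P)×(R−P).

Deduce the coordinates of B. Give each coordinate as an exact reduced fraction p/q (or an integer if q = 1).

1. B_x = -15  [DE ∥ BA ∩ EA ∥ DB]
2. B_y = -6  [DE ∥ BA ∩ EA ∥ DB]
   → B = (-15, -6)

B = (-15, -6)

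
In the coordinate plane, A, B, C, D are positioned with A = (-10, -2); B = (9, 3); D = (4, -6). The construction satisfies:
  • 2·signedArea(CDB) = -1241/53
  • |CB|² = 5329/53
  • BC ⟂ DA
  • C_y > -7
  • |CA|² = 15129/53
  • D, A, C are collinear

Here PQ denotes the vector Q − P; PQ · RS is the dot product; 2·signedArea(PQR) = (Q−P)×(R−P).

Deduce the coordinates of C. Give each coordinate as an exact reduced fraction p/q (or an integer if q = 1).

C = (331/53, -352/53)

1. C_x = 331/53  [D, A, C are collinear ∩ BC ⟂ DA]
2. C_y = -352/53  [D, A, C are collinear ∩ BC ⟂ DA]
   → C = (331/53, -352/53)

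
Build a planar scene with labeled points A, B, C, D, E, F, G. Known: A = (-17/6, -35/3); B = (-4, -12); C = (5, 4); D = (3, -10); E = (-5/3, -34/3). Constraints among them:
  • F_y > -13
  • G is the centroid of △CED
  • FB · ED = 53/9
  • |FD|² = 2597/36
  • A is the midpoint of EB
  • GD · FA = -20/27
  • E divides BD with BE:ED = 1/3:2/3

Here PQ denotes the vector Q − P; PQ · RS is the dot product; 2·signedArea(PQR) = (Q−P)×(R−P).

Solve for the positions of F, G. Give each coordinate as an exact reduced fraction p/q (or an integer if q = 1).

1. F_x = -31/6  [line -14/3·x + -4/3·y + -365/9 = 0 ∩ |FD|² = 2597/36]
2. F_y = -37/3  [line -14/3·x + -4/3·y + -365/9 = 0 ∩ |FD|² = 2597/36]
   → F = (-31/6, -37/3)
3. G_x = 19/9  [G is the centroid of △CED]
4. G_y = -52/9  [G is the centroid of △CED]
   → G = (19/9, -52/9)

F = (-31/6, -37/3)
G = (19/9, -52/9)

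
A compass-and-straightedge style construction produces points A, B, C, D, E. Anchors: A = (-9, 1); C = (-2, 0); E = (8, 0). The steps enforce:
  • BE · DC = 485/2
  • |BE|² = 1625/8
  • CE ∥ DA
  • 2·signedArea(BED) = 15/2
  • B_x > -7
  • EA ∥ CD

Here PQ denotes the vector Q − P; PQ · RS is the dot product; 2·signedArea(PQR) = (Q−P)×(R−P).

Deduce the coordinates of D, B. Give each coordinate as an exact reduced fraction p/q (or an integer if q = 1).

B = (-25/4, 1/4)
D = (-19, 1)

1. D_x = -19  [CE ∥ DA ∩ EA ∥ CD]
2. D_y = 1  [CE ∥ DA ∩ EA ∥ CD]
   → D = (-19, 1)
3. B_x = -25/4  [BE · DC = 485/2 ∩ 2·signedArea(BED) = 15/2]
4. B_y = 1/4  [BE · DC = 485/2 ∩ 2·signedArea(BED) = 15/2]
   → B = (-25/4, 1/4)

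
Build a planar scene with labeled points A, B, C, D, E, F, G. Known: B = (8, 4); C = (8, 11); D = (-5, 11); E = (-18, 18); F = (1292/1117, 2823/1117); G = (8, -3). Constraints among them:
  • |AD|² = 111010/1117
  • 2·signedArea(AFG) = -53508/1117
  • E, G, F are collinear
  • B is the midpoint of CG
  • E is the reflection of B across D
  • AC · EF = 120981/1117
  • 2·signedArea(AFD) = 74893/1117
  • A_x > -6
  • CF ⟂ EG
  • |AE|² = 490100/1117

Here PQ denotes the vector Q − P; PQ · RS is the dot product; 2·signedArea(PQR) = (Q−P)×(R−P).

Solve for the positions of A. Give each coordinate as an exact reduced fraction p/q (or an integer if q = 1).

1. A_x = -6352/1117  [2·signedArea(AFD) = 74893/1117 ∩ AC · EF = 120981/1117]
2. A_y = 1178/1117  [2·signedArea(AFD) = 74893/1117 ∩ AC · EF = 120981/1117]
   → A = (-6352/1117, 1178/1117)

A = (-6352/1117, 1178/1117)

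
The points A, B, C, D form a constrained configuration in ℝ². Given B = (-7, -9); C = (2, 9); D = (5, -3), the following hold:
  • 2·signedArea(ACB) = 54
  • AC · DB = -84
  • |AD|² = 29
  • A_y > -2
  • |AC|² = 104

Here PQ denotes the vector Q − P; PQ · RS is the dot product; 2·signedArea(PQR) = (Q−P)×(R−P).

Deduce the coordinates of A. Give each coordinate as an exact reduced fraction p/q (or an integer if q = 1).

1. A_x = 0  [AC · DB = -84 ∩ 2·signedArea(ACB) = 54]
2. A_y = -1  [AC · DB = -84 ∩ 2·signedArea(ACB) = 54]
   → A = (0, -1)

A = (0, -1)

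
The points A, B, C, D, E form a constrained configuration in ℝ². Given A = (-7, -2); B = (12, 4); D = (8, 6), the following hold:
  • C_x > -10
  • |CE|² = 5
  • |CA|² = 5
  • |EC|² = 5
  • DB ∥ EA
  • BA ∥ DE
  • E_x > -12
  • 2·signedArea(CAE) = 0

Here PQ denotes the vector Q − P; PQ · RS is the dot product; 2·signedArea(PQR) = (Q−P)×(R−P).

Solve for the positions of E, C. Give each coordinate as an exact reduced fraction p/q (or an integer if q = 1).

C = (-9, -1)
E = (-11, 0)

1. E_x = -11  [DB ∥ EA ∩ BA ∥ DE]
2. E_y = 0  [DB ∥ EA ∩ BA ∥ DE]
   → E = (-11, 0)
3. C_x = -9  [line -2·x + -4·y + -22 = 0 ∩ |CE|² = 5]
4. C_y = -1  [line -2·x + -4·y + -22 = 0 ∩ |CE|² = 5]
   → C = (-9, -1)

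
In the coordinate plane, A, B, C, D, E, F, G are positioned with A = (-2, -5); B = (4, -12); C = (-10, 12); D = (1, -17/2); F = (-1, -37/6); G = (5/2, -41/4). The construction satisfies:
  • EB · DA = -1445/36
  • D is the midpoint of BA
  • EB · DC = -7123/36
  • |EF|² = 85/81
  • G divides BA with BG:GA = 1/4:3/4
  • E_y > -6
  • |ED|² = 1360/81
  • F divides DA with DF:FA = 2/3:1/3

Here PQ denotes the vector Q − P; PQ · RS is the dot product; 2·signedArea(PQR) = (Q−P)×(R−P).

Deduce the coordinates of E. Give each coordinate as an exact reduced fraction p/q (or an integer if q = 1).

E = (-5/3, -97/18)

1. E_x = -5/3  [EB · DC = -7123/36 ∩ EB · DA = -1445/36]
2. E_y = -97/18  [EB · DC = -7123/36 ∩ EB · DA = -1445/36]
   → E = (-5/3, -97/18)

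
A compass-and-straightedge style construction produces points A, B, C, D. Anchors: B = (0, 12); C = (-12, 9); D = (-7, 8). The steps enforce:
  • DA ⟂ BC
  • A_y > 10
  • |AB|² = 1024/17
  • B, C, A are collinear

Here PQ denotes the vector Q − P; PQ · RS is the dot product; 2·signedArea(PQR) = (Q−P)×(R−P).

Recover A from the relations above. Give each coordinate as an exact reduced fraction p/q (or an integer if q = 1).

1. A_x = -128/17  [B, C, A are collinear ∩ DA ⟂ BC]
2. A_y = 172/17  [B, C, A are collinear ∩ DA ⟂ BC]
   → A = (-128/17, 172/17)

A = (-128/17, 172/17)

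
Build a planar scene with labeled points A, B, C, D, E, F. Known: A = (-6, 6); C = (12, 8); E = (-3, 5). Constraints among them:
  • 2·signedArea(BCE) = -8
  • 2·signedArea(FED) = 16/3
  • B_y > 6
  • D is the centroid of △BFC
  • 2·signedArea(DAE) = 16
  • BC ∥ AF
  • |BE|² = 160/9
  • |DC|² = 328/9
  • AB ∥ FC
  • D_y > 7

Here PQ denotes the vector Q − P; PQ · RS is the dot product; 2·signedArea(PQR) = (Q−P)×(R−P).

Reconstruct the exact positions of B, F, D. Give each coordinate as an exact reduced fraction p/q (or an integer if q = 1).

1. B_x = 1  [line 3·x + -15·y + 92 = 0 ∩ |BE|² = 160/9]
2. B_y = 19/3  [line 3·x + -15·y + 92 = 0 ∩ |BE|² = 160/9]
   → B = (1, 19/3)
3. F_x = 5  [AB ∥ FC ∩ BC ∥ AF]
4. F_y = 23/3  [AB ∥ FC ∩ BC ∥ AF]
   → F = (5, 23/3)
5. D_x = 6  [D is the centroid of △BFC]
6. D_y = 22/3  [D is the centroid of △BFC]
   → D = (6, 22/3)

B = (1, 19/3)
D = (6, 22/3)
F = (5, 23/3)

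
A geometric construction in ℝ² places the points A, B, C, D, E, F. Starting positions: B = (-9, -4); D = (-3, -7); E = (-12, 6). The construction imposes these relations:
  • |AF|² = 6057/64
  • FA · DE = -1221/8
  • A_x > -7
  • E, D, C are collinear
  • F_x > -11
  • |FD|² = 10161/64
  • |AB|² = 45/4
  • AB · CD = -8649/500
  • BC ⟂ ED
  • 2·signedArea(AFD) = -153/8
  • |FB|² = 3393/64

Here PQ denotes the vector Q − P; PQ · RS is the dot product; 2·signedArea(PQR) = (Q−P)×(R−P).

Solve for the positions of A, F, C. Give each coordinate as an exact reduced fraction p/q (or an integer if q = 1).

A = (-6, -11/2)
C = (-1587/250, -541/250)
F = (-21/2, 25/8)

1. C_x = -1587/250  [E, D, C are collinear ∩ BC ⟂ ED]
2. C_y = -541/250  [E, D, C are collinear ∩ BC ⟂ ED]
   → C = (-1587/250, -541/250)
3. A_x = -6  [line -837/250·x + 1209/250·y + 651/100 = 0 ∩ |AB|² = 45/4]
4. A_y = -11/2  [line -837/250·x + 1209/250·y + 651/100 = 0 ∩ |AB|² = 45/4]
   → A = (-6, -11/2)
5. F_x = -21/2  [2·signedArea(AFD) = -153/8 ∩ FA · DE = -1221/8]
6. F_y = 25/8  [2·signedArea(AFD) = -153/8 ∩ FA · DE = -1221/8]
   → F = (-21/2, 25/8)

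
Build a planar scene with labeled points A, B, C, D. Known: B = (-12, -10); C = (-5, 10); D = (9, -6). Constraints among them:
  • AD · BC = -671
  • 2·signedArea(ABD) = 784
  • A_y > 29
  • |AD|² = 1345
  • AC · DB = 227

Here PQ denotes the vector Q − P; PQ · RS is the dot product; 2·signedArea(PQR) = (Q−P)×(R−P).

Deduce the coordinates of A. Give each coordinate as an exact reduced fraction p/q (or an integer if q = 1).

A = (2, 30)

1. A_x = 2  [AD · BC = -671 ∩ 2·signedArea(ABD) = 784]
2. A_y = 30  [AD · BC = -671 ∩ 2·signedArea(ABD) = 784]
   → A = (2, 30)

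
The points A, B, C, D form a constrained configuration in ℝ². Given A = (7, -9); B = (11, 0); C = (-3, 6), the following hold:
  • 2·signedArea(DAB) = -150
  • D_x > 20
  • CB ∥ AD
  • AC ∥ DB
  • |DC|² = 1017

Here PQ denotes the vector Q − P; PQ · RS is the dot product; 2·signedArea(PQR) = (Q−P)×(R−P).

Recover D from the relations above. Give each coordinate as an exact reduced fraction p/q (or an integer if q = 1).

D = (21, -15)

1. D_x = 21  [AC ∥ DB ∩ CB ∥ AD]
2. D_y = -15  [AC ∥ DB ∩ CB ∥ AD]
   → D = (21, -15)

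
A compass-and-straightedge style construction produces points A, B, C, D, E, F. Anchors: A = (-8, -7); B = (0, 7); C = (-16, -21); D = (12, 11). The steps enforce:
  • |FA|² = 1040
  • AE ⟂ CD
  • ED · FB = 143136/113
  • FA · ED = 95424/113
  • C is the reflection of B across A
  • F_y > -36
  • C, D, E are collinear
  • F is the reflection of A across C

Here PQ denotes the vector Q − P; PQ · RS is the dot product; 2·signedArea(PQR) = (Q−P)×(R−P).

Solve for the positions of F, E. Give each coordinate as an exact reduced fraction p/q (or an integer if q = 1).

E = (-632/113, -1029/113)
F = (-24, -35)

1. F_x = -24  [F is the reflection of A across C]
2. F_y = -35  [F is the reflection of A across C]
   → F = (-24, -35)
3. E_x = -632/113  [C, D, E are collinear ∩ AE ⟂ CD]
4. E_y = -1029/113  [C, D, E are collinear ∩ AE ⟂ CD]
   → E = (-632/113, -1029/113)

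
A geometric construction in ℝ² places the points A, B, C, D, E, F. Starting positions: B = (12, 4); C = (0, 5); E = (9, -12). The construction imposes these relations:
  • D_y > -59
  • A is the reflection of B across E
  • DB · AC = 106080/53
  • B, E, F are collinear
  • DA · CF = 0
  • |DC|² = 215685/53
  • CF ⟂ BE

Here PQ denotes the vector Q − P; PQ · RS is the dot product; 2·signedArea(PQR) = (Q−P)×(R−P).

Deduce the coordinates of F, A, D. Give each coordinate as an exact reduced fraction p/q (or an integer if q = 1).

A = (6, -28)
D = (12/53, -3116/53)
F = (624/53, 148/53)

1. F_x = 624/53  [B, E, F are collinear ∩ CF ⟂ BE]
2. F_y = 148/53  [B, E, F are collinear ∩ CF ⟂ BE]
   → F = (624/53, 148/53)
3. A_x = 6  [A is the reflection of B across E]
4. A_y = -28  [A is the reflection of B across E]
   → A = (6, -28)
5. D_x = 12/53  [DA · CF = 0 ∩ DB · AC = 106080/53]
6. D_y = -3116/53  [DA · CF = 0 ∩ DB · AC = 106080/53]
   → D = (12/53, -3116/53)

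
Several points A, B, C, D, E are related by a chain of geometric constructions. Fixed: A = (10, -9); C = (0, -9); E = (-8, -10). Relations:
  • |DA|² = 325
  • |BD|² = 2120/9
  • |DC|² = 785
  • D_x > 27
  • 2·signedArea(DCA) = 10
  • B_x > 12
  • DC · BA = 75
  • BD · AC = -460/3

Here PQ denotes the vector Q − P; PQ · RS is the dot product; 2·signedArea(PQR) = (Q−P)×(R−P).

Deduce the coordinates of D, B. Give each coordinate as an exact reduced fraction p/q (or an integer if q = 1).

1. D_y = -8  [2·signedArea(DCA) = 10]
2. D_x = 28  [|DA|² = 325]
   → D = (28, -8)
3. B_x = 38/3  [BD · AC = -460/3 ∩ DC · BA = 75]
4. B_y = -26/3  [BD · AC = -460/3 ∩ DC · BA = 75]
   → B = (38/3, -26/3)

B = (38/3, -26/3)
D = (28, -8)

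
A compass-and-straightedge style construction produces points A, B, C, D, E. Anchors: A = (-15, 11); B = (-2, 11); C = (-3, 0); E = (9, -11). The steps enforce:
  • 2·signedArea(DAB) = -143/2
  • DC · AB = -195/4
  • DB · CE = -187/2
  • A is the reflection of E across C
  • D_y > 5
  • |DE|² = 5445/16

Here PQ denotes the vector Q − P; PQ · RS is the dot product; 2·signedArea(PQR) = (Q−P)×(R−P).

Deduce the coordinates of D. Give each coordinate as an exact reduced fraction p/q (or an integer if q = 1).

D = (3/4, 11/2)

1. D_x = 3/4  [DB · CE = -187/2 ∩ DC · AB = -195/4]
2. D_y = 11/2  [DB · CE = -187/2 ∩ DC · AB = -195/4]
   → D = (3/4, 11/2)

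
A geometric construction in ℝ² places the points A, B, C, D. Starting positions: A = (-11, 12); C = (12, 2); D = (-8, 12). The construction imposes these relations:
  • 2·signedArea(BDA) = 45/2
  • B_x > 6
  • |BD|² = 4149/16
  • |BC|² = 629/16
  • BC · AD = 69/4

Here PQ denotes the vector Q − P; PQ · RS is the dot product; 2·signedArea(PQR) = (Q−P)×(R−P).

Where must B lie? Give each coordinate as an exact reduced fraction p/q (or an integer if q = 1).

B = (25/4, 9/2)

1. B_x = 25/4  [2·signedArea(BDA) = 45/2 ∩ BC · AD = 69/4]
2. B_y = 9/2  [2·signedArea(BDA) = 45/2 ∩ BC · AD = 69/4]
   → B = (25/4, 9/2)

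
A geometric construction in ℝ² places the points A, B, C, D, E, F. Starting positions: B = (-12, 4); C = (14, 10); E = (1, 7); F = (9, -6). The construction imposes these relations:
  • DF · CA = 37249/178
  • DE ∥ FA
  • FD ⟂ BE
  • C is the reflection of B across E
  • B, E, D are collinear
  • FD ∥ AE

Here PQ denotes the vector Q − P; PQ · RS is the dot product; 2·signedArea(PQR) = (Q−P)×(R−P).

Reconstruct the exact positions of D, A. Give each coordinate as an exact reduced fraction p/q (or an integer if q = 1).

A = (757/178, -1263/178)
D = (1023/178, 1441/178)

1. D_x = 1023/178  [B, E, D are collinear ∩ FD ⟂ BE]
2. D_y = 1441/178  [B, E, D are collinear ∩ FD ⟂ BE]
   → D = (1023/178, 1441/178)
3. A_x = 757/178  [FD ∥ AE ∩ DE ∥ FA]
4. A_y = -1263/178  [FD ∥ AE ∩ DE ∥ FA]
   → A = (757/178, -1263/178)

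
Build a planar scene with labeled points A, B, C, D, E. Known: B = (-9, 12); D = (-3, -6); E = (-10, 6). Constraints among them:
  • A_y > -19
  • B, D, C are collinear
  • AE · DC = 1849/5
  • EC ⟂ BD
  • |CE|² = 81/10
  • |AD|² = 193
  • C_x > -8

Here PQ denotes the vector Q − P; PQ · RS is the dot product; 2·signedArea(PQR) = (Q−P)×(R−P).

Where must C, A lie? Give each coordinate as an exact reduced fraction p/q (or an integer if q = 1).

A = (4, -18)
C = (-73/10, 69/10)

1. C_x = -73/10  [B, D, C are collinear ∩ EC ⟂ BD]
2. C_y = 69/10  [B, D, C are collinear ∩ EC ⟂ BD]
   → C = (-73/10, 69/10)
3. A_x = 4  [line 43/10·x + -129/10·y + -1247/5 = 0 ∩ |AD|² = 193]
4. A_y = -18  [line 43/10·x + -129/10·y + -1247/5 = 0 ∩ |AD|² = 193]
   → A = (4, -18)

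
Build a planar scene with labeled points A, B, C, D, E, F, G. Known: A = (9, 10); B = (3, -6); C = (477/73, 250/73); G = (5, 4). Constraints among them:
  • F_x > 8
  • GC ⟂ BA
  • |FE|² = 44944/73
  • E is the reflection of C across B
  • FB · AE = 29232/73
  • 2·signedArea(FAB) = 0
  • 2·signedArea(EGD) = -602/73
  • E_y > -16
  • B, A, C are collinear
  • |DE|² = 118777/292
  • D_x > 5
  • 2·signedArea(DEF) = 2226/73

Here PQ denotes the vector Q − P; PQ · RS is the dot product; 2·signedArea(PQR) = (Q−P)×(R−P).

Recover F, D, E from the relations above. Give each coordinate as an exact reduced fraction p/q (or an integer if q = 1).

1. E_x = -39/73  [E is the reflection of C across B]
2. E_y = -1126/73  [E is the reflection of C across B]
   → E = (-39/73, -1126/73)
3. F_x = 597/73  [2·signedArea(FAB) = 0 ∩ FB · AE = 29232/73]
4. F_y = 570/73  [2·signedArea(FAB) = 0 ∩ FB · AE = 29232/73]
   → F = (597/73, 570/73)
5. D_x = 393/73  [2·signedArea(DEF) = 2226/73 ∩ 2·signedArea(EGD) = -602/73]
6. D_y = 563/146  [2·signedArea(DEF) = 2226/73 ∩ 2·signedArea(EGD) = -602/73]
   → D = (393/73, 563/146)

D = (393/73, 563/146)
E = (-39/73, -1126/73)
F = (597/73, 570/73)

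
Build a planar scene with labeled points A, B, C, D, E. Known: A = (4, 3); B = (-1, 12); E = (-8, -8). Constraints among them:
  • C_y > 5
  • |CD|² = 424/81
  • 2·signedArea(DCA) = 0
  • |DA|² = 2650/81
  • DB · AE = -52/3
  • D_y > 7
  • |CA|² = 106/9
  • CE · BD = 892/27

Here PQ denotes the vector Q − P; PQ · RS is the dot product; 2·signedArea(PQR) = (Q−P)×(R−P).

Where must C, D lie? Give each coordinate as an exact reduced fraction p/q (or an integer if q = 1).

1. D_x = 11/9  [line 12·x + 11·y + -308/3 = 0 ∩ |DA|² = 2650/81]
2. D_y = 8  [line 12·x + 11·y + -308/3 = 0 ∩ |DA|² = 2650/81]
   → D = (11/9, 8)
3. C_x = 7/3  [CE · BD = 892/27 ∩ 2·signedArea(DCA) = 0]
4. C_y = 6  [CE · BD = 892/27 ∩ 2·signedArea(DCA) = 0]
   → C = (7/3, 6)

C = (7/3, 6)
D = (11/9, 8)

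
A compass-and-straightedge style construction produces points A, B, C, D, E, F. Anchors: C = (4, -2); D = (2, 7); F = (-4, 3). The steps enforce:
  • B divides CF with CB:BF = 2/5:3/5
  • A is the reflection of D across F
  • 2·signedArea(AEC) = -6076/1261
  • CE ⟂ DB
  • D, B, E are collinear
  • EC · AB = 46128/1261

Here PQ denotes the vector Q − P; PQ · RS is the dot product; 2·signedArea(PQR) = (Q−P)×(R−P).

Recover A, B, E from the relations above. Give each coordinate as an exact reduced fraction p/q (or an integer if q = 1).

1. A_x = -10  [A is the reflection of D across F]
2. A_y = -1  [A is the reflection of D across F]
   → A = (-10, -1)
3. B_x = 4/5  [B divides CF with CB:BF = 2/5:3/5]
4. B_y = 0  [B divides CF with CB:BF = 2/5:3/5]
   → B = (4/5, 0)
5. E_x = 704/1261  [D, B, E are collinear ∩ CE ⟂ DB]
6. E_y = -1778/1261  [D, B, E are collinear ∩ CE ⟂ DB]
   → E = (704/1261, -1778/1261)

A = (-10, -1)
B = (4/5, 0)
E = (704/1261, -1778/1261)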